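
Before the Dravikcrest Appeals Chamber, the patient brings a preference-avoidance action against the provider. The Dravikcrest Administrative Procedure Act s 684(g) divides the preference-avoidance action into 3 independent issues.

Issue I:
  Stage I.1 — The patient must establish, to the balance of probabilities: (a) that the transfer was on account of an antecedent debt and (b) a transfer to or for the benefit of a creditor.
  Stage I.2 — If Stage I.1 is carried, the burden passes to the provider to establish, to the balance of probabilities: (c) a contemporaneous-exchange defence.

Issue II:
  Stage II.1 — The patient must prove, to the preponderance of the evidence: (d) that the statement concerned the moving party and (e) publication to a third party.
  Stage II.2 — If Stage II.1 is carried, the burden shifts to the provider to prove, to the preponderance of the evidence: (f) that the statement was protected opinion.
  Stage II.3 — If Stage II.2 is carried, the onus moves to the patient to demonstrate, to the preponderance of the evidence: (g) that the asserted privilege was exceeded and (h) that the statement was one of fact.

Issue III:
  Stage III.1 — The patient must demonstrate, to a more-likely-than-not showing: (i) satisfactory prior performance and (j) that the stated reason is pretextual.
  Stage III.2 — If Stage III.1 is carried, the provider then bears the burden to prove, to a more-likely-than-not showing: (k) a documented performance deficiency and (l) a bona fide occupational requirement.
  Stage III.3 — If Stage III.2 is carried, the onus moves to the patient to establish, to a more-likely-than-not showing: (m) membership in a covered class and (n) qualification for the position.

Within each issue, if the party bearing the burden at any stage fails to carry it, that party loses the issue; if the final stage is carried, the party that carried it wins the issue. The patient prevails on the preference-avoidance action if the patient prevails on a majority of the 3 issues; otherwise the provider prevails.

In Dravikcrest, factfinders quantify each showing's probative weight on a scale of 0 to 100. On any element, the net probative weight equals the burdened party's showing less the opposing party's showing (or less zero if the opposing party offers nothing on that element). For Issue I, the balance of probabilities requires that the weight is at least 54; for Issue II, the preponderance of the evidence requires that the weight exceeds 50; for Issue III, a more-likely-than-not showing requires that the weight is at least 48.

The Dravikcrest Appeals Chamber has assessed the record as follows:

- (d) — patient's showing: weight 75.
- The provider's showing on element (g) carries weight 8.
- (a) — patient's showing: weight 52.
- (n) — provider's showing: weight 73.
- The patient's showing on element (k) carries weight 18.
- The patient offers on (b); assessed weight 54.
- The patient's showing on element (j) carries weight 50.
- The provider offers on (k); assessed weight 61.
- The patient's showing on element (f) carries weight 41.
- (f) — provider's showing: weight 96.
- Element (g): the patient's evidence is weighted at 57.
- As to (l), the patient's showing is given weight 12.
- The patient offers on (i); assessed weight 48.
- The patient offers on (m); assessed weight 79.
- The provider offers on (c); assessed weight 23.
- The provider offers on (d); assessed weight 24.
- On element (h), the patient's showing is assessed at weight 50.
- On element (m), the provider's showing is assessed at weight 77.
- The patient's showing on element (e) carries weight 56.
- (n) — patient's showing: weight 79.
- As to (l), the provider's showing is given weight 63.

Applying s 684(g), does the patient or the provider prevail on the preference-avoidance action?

provider

— Issue I —
Stage I.1 (patient, the balance of probabilities, weight is at least 54): (a) 52 < 54 — fails; (b) 54 ≥ 54 — meets.
  Stage I.1 not carried; the patient fails its burden.
The provider prevails on this issue.
— Issue II —
Stage II.1 — burden on patient; standard: the preponderance of the evidence (weight exceeds 50).
    (d): 75 − 24 = 51 > 50 [met]
    (e): 56 > 50 [met]
  All elements met. The burden passes to the provider.
Stage II.2 — burden on provider; standard: the preponderance of the evidence (weight exceeds 50).
    (f): 96 − 41 = 55 > 50 [met]
  All elements met. The burden passes to the patient.
Stage II.3 — burden on patient; standard: the preponderance of the evidence (weight exceeds 50).
    (g): 57 − 8 = 49 ≤ 50 [not met]
    (h): 50 ≤ 50 [not met]
  Stage II.3 not carried; the patient fails its burden.
So the provider prevails on this issue.
— Issue III —
Stage III.1 (patient, a more-likely-than-not showing, weight is at least 48): (i) 48 ≥ 48 — meets; (j) 50 ≥ 48 — meets.
  All elements met. The burden passes to the provider.
Stage III.2 (provider, a more-likely-than-not showing, weight is at least 48): (k) net 61−18=43 < 48 — fails; (l) net 63−12=51 ≥ 48 — meets.
  The provider does not carry Stage III.2.
The patient prevails on this issue.
Per-issue: Issue I → provider; Issue II → provider; Issue III → patient. The patient must prevail on a majority of issues; overall, the provider prevails.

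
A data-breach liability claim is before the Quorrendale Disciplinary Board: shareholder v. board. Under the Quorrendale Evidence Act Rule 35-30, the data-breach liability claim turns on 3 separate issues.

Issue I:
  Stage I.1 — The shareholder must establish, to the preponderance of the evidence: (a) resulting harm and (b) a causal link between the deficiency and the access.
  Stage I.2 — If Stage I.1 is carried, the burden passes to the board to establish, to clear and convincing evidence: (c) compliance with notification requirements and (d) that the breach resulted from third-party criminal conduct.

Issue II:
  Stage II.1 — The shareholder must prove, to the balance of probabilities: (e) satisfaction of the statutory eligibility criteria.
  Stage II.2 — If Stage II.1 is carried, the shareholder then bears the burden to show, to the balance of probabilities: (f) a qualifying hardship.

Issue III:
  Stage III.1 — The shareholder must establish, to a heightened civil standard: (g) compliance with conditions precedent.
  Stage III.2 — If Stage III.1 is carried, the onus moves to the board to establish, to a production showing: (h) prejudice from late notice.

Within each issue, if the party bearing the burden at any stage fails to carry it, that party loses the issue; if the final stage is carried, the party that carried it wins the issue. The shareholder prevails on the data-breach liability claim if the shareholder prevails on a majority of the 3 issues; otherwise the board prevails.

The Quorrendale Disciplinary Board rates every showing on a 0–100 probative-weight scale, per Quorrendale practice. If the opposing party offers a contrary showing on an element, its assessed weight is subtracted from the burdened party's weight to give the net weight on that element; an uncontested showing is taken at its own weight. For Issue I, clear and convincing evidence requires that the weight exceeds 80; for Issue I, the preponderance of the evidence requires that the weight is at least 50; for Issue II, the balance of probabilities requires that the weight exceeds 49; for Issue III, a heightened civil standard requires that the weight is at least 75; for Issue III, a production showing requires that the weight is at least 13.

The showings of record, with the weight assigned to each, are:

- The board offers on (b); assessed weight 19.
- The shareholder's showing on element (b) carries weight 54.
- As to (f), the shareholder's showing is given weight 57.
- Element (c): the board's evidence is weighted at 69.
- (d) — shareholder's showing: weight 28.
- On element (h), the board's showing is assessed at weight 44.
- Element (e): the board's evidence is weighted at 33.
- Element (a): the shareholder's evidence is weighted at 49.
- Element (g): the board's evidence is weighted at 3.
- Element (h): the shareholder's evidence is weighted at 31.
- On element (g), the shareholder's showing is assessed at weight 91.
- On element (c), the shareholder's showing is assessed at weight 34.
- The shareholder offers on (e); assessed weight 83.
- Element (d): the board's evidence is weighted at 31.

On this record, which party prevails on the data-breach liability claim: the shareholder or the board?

board

— Issue I —
Stage I.1 (shareholder, the preponderance of the evidence, weight is at least 50): (a) 49 < 50 — fails; (b) net 54−19=35 < 50 — fails.
  Not every element is met, so the shareholder fails to carry Stage I.1.
So the board prevails on this issue.
— Issue II —
Stage II.1 (shareholder, the balance of probabilities, weight exceeds 49): (e) net 83−33=50 > 49 — meets.
  All elements met. The shareholder retains the burden for Stage II.2.
Stage II.2 (shareholder, the balance of probabilities, weight exceeds 49): (f) 57 > 49 — meets.
  Stage II.2 carried; the final stage is satisfied.
All stages carried — the shareholder prevails on this issue.
— Issue III —
At Stage III.1 the shareholder must meet a heightened civil standard (weight is at least 75): on (g) the weight is 91 less the opposing 3 gives net 88, ≥ 75, so (g) meets the standard.
  Stage III.1 carried; the burden shifts to the board.
At Stage III.2 the board must meet a production showing (weight is at least 13): on (h) the weight is 44 less the opposing 31 gives net 13, which does reach 13, so (h) meets the standard.
  All elements met at the final stage.
With every stage satisfied, the board prevails on this issue.
Per-issue: Issue I → board; Issue II → shareholder; Issue III → board. The shareholder must prevail on a majority of issues; overall, the board prevails.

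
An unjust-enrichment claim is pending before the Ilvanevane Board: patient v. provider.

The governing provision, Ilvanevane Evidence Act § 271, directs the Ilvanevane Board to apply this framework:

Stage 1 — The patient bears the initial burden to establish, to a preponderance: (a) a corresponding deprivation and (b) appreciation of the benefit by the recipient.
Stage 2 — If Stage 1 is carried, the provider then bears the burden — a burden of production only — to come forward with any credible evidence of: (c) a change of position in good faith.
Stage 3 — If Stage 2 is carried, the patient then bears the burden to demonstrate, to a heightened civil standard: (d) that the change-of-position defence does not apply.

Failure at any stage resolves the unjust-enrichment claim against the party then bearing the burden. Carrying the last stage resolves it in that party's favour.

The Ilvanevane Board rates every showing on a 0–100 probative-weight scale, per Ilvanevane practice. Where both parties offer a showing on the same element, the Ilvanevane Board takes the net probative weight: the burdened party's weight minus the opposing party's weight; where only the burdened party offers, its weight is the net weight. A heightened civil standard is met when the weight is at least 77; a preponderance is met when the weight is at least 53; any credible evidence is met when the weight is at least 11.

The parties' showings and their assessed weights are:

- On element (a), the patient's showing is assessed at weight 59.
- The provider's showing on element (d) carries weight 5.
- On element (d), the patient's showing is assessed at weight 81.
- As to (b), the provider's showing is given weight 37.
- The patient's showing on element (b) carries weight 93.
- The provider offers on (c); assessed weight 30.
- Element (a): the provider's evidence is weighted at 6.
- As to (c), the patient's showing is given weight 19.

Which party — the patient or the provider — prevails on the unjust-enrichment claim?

Stage 1 (patient, a preponderance, weight is at least 53): (a) net 59−6=53 ≥ 53 — meets; (b) net 93−37=56 ≥ 53 — meets.
  Stage 1 carried; the burden shifts to the provider.
Stage 2 (provider, any credible evidence, weight is at least 11): (c) net 30−19=11 ≥ 11 — meets.
  The provider carries Stage 2; the patient now bears the burden.
Stage 3 (patient, a heightened civil standard, weight is at least 77): (d) net 81−5=76 < 77 — fails.
  Not every element is met, so the patient fails to carry Stage 3.
The provider prevails.

provider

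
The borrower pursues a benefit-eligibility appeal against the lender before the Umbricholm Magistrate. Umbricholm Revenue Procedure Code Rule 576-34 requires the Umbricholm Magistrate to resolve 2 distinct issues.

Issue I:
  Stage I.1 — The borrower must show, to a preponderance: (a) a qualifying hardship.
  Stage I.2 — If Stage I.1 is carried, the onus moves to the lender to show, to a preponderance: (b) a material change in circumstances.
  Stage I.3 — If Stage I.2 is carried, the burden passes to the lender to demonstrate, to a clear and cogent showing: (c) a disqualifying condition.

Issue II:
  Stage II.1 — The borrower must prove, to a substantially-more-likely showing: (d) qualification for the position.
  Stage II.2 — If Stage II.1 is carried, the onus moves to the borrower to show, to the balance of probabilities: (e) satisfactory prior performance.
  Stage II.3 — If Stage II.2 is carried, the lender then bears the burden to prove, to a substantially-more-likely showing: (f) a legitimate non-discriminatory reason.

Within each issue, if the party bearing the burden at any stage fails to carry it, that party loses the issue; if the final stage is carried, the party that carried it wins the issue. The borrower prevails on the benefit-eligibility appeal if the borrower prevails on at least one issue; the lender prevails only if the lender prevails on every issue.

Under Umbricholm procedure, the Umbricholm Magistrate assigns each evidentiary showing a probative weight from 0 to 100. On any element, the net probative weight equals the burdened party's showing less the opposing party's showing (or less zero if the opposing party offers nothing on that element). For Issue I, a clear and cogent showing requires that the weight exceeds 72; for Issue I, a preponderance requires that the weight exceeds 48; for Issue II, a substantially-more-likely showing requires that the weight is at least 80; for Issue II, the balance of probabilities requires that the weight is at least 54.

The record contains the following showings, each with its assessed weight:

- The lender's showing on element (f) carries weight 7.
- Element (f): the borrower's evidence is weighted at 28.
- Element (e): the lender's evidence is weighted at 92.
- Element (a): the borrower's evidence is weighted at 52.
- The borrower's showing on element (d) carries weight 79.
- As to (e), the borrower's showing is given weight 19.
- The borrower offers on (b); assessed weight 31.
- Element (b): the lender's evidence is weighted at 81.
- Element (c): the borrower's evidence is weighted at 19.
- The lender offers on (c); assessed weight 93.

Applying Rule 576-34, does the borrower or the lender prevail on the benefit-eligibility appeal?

lender

— Issue I —
At Stage I.1 the borrower must meet a preponderance (weight exceeds 48): on (a) the weight is 52, > 48, so (a) meets the standard.
  Stage I.1 carried; the burden shifts to the lender.
At Stage I.2 the lender must meet a preponderance (weight exceeds 48): on (b) the weight is 81 less the opposing 31 gives net 50, > 48, so (b) meets the standard.
  Stage I.2 is satisfied; the lender continues to bear the burden.
At Stage I.3 the lender must meet a clear and cogent showing (weight exceeds 72): on (c) the weight is 93 less the opposing 19 gives net 74, which does exceed 72, so (c) meets the standard.
  Stage I.3 carried; the final stage is satisfied.
With every stage satisfied, the lender prevails on this issue.
— Issue II —
At Stage II.1 the borrower must meet a substantially-more-likely showing (weight is at least 80): on (d) the weight is 79, which does not reach 80, so (d) does not meet the standard.
  Stage II.1 not carried; the borrower fails its burden.
The lender prevails on this issue.
Per-issue: Issue I → lender; Issue II → lender. The borrower must prevail on at least one issue; overall, the lender prevails.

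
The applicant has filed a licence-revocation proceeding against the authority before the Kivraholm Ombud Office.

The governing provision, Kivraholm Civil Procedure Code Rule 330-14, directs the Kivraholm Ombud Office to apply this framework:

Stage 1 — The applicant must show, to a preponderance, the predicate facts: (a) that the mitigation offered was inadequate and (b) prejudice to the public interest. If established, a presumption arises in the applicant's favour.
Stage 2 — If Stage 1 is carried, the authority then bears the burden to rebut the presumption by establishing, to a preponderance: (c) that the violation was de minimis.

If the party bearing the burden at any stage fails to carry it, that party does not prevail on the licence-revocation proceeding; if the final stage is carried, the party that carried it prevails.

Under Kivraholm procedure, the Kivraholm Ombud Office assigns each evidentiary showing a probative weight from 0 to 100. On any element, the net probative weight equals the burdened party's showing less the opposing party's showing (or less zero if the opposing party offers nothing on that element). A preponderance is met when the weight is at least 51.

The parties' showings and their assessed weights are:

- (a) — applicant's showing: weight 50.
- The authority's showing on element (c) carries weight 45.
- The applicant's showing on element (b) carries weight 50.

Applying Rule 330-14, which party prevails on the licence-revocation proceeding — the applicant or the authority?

authority

Stage 1 (applicant, a preponderance, weight is at least 51): (a) 50 < 51 — fails; (b) 50 < 51 — fails.
  Not every element is met, so the applicant fails to carry Stage 1.
The authority prevails.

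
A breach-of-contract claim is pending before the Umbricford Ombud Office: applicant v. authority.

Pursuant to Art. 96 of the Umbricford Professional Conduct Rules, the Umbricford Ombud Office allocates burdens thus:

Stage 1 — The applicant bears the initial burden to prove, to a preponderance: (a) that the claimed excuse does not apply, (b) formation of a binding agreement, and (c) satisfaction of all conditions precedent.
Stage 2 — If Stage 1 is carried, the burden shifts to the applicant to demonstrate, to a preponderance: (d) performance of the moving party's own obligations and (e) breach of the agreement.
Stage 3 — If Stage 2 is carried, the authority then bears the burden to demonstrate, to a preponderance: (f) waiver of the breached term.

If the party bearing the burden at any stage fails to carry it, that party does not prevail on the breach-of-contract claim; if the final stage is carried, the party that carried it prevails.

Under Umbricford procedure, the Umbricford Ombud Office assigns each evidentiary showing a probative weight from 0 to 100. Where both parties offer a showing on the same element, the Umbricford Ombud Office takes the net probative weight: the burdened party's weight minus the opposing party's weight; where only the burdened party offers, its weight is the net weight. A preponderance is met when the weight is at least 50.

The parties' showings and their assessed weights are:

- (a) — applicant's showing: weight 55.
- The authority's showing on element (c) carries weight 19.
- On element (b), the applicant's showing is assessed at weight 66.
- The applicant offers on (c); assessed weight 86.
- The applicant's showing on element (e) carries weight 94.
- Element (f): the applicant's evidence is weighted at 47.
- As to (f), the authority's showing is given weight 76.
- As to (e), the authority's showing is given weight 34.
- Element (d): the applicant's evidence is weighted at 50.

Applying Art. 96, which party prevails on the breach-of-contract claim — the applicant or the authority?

At Stage 1 the applicant must meet a preponderance (weight is at least 50): on (a) the weight is 55, which does reach 50, so (a) meets the standard; on (b) the weight is 66, ≥ 50, so (b) meets the standard; on (c) the weight is 86 less the opposing 19 gives net 67, ≥ 50, so (c) meets the standard.
  Stage 1 is satisfied; the applicant continues to bear the burden.
At Stage 2 the applicant must meet a preponderance (weight is at least 50): on (d) the weight is 50, ≥ 50, so (d) meets the standard; on (e) the weight is 94 less the opposing 34 gives net 60, ≥ 50, so (e) meets the standard.
  The applicant carries Stage 2; the authority now bears the burden.
At Stage 3 the authority must meet a preponderance (weight is at least 50): on (f) the weight is 76 less the opposing 47 gives net 29, < 50, so (f) does not meet the standard.
  Not every element is met, so the authority fails to carry Stage 3.
The applicant prevails.

applicant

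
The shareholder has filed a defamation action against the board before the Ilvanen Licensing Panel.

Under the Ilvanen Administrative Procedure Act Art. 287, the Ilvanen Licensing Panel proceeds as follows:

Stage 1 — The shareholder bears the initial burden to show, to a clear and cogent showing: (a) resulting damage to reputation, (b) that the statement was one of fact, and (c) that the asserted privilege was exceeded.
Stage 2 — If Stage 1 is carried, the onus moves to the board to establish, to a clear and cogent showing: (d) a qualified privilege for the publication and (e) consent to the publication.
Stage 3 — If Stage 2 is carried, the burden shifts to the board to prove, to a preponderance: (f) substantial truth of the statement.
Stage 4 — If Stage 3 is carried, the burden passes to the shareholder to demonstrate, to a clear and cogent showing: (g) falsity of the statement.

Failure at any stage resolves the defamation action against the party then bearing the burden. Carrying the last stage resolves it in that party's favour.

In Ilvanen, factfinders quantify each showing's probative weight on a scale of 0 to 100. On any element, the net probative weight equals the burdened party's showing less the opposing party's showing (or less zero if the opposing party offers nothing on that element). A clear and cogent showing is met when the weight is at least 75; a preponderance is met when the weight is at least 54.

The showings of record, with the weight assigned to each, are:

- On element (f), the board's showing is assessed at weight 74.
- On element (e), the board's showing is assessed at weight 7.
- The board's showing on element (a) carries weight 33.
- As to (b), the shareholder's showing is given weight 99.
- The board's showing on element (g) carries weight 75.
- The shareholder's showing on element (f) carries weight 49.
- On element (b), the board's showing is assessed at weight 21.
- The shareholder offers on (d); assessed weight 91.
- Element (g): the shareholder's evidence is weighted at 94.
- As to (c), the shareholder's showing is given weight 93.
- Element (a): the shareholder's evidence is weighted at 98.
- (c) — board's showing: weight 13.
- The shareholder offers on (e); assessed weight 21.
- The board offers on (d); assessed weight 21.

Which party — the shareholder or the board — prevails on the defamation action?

Stage 1 — burden on shareholder; standard: a clear and cogent showing (weight is at least 75).
    (a): 98 − 33 = 65 < 75 [not met]
    (b): 99 − 21 = 78 ≥ 75 [met]
    (c): 93 − 13 = 80 ≥ 75 [met]
  The shareholder does not carry Stage 1.
The board prevails.

board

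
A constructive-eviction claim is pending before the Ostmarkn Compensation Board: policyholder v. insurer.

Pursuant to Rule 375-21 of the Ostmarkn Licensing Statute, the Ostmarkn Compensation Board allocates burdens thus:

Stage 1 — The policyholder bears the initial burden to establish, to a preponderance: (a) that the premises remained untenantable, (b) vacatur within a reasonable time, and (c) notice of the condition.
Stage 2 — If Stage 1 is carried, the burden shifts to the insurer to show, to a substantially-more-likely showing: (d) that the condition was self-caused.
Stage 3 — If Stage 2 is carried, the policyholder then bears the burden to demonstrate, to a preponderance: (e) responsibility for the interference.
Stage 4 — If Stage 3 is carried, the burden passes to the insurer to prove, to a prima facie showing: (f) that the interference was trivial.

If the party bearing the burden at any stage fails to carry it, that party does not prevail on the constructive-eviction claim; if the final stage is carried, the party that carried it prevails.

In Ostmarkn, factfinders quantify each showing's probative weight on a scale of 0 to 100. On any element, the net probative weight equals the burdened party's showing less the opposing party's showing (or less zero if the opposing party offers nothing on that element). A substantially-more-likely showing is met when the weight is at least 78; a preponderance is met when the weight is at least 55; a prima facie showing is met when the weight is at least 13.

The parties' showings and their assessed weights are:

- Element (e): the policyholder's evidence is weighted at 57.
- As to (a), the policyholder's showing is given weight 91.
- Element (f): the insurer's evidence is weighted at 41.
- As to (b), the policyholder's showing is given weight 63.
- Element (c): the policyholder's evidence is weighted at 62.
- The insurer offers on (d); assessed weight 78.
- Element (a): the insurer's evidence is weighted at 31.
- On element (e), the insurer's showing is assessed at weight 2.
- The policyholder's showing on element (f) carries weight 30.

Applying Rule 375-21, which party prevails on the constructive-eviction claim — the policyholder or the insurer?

policyholder

Stage 1 — burden on policyholder; standard: a preponderance (weight is at least 55).
    (a): 91 − 31 = 60 ≥ 55 [met]
    (b): 63 ≥ 55 [met]
    (c): 62 ≥ 55 [met]
  All elements met. The burden passes to the insurer.
Stage 2 — burden on insurer; standard: a substantially-more-likely showing (weight is at least 78).
    (d): 78 ≥ 78 [met]
  All elements met. The burden passes to the policyholder.
Stage 3 — burden on policyholder; standard: a preponderance (weight is at least 55).
    (e): 57 − 2 = 55 ≥ 55 [met]
  Stage 3 carried; the burden shifts to the insurer.
Stage 4 — burden on insurer; standard: a prima facie showing (weight is at least 13).
    (f): 41 − 30 = 11 < 13 [not met]
  Stage 4 not carried; the insurer fails its burden.
So the policyholder prevails.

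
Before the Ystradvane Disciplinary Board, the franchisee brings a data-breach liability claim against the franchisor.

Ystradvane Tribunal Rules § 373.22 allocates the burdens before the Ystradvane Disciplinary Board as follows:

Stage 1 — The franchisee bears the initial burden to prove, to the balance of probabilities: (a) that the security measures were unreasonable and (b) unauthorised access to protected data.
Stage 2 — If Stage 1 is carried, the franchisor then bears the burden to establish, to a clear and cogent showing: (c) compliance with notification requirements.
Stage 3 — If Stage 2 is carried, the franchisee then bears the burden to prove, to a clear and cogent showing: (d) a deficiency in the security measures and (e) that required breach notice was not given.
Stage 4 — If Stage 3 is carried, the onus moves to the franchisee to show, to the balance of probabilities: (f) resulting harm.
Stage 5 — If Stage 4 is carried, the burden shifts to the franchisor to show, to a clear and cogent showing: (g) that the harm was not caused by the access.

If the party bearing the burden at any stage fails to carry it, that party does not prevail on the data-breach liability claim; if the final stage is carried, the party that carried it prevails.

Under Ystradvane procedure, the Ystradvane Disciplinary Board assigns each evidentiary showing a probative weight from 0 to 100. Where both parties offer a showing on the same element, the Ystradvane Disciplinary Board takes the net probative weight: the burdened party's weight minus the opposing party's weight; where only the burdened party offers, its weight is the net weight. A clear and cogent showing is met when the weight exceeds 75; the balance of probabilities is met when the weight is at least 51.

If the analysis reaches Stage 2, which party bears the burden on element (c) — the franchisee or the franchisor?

franchisor

Stage 2's rule assigns the burden to the franchisor (to a clear and cogent showing).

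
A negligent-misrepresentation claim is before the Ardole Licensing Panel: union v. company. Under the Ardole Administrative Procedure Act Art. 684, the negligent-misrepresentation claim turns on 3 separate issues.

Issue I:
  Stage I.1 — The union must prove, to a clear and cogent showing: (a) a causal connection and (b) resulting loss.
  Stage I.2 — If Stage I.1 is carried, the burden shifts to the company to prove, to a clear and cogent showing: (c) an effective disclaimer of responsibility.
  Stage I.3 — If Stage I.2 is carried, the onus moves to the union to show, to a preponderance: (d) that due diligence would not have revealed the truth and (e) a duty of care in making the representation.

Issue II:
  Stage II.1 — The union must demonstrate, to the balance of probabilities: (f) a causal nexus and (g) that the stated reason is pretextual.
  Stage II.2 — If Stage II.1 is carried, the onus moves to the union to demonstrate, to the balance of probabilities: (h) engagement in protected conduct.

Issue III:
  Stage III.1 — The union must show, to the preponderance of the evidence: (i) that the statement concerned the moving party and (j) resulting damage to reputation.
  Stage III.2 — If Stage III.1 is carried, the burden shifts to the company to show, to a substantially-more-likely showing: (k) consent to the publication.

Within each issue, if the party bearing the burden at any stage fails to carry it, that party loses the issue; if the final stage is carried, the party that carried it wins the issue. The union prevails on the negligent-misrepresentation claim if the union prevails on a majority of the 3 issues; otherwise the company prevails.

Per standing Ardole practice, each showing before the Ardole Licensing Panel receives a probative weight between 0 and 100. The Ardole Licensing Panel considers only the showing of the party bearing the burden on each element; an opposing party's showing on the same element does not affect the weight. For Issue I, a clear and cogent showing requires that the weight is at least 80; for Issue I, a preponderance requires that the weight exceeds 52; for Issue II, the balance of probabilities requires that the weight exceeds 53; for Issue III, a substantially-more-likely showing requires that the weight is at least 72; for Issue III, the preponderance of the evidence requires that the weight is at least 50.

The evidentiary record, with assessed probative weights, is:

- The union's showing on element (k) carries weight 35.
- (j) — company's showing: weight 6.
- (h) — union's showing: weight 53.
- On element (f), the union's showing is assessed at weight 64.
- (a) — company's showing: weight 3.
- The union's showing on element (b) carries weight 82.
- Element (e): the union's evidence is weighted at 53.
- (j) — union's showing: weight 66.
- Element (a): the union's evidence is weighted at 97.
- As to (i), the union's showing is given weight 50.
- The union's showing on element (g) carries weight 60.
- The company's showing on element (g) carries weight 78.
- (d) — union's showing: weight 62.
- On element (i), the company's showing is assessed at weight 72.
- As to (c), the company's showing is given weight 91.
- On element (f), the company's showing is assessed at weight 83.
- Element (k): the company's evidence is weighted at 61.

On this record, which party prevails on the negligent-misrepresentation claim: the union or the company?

union

— Issue I —
Stage I.1 (union, a clear and cogent showing, weight is at least 80): (a) 97 (company's 3 disregarded) ≥ 80 — meets; (b) 82 ≥ 80 — meets.
  All elements met. The burden passes to the company.
Stage I.2 (company, a clear and cogent showing, weight is at least 80): (c) 91 ≥ 80 — meets.
  Stage I.2 is satisfied; the onus moves to the union.
Stage I.3 (union, a preponderance, weight exceeds 52): (d) 62 > 52 — meets; (e) 53 > 52 — meets.
  All elements met at the final stage.
All stages carried — the union prevails on this issue.
— Issue II —
Stage II.1 — burden on union; standard: the balance of probabilities (weight exceeds 53).
    (f): 64 (company's 83 disregarded) > 53 [met]
    (g): 60 (company's 78 disregarded) > 53 [met]
  Stage II.1 carried; the burden remains with the union.
Stage II.2 — burden on union; standard: the balance of probabilities (weight exceeds 53).
    (h): 53 ≤ 53 [not met]
  Not every element is met, so the union fails to carry Stage II.2.
The analysis ends at Stage II.2; the company prevails on this issue.
— Issue III —
Stage III.1 — burden on union; standard: the preponderance of the evidence (weight is at least 50).
    (i): 50 (company's 72 disregarded) ≥ 50 [met]
    (j): 66 (company's 6 disregarded) ≥ 50 [met]
  The union carries Stage III.1; the company now bears the burden.
Stage III.2 — burden on company; standard: a substantially-more-likely showing (weight is at least 72).
    (k): 61 (union's 35 disregarded) < 72 [not met]
  The company does not carry Stage III.2.
The analysis ends at Stage III.2; the union prevails on this issue.
Per-issue: Issue I → union; Issue II → company; Issue III → union. The union must prevail on a majority of issues; overall, the union prevails.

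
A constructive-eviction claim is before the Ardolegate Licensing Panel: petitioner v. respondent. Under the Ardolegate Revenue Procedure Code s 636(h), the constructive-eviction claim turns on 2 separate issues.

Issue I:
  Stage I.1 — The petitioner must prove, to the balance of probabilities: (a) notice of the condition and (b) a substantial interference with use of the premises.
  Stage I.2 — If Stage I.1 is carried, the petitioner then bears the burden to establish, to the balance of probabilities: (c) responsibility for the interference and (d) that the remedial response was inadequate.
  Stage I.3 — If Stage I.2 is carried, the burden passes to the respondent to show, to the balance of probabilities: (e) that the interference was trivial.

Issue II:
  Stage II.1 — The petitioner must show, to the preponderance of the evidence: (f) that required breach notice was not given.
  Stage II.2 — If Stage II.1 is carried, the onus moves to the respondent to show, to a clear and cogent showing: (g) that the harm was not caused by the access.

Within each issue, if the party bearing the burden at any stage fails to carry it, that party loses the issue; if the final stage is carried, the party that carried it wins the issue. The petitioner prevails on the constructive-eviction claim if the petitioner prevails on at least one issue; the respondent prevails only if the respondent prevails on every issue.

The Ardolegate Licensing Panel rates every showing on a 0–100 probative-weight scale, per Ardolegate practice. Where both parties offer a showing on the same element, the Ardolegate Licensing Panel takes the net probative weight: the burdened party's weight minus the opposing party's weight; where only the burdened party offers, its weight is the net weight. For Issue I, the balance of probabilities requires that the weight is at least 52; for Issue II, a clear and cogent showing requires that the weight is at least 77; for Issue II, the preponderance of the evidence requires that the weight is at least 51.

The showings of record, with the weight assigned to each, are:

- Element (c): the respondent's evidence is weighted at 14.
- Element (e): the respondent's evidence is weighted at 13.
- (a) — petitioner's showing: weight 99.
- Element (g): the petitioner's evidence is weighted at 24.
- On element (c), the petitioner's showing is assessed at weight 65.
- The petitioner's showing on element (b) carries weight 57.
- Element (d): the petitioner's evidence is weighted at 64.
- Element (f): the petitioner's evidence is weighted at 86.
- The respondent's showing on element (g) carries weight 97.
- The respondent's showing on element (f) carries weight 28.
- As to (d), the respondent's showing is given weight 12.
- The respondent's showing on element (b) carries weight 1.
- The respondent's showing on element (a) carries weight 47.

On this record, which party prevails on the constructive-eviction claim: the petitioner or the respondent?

— Issue I —
Stage I.1 — burden on petitioner; standard: the balance of probabilities (weight is at least 52).
    (a): 99 − 47 = 52 ≥ 52 [met]
    (b): 57 − 1 = 56 ≥ 52 [met]
  All elements met. The petitioner retains the burden for Stage I.2.
Stage I.2 — burden on petitioner; standard: the balance of probabilities (weight is at least 52).
    (c): 65 − 14 = 51 < 52 [not met]
    (d): 64 − 12 = 52 ≥ 52 [met]
  Stage I.2 not carried; the petitioner fails its burden.
The analysis ends at Stage I.2; the respondent prevails on this issue.
— Issue II —
Stage II.1 (petitioner, the preponderance of the evidence, weight is at least 51): (f) net 86−28=58 ≥ 51 — meets.
  All elements met. The burden passes to the respondent.
Stage II.2 (respondent, a clear and cogent showing, weight is at least 77): (g) net 97−24=73 < 77 — fails.
  The respondent does not carry Stage II.2.
So the petitioner prevails on this issue.
Per-issue: Issue I → respondent; Issue II → petitioner. The petitioner must prevail on at least one issue; overall, the petitioner prevails.

petitioner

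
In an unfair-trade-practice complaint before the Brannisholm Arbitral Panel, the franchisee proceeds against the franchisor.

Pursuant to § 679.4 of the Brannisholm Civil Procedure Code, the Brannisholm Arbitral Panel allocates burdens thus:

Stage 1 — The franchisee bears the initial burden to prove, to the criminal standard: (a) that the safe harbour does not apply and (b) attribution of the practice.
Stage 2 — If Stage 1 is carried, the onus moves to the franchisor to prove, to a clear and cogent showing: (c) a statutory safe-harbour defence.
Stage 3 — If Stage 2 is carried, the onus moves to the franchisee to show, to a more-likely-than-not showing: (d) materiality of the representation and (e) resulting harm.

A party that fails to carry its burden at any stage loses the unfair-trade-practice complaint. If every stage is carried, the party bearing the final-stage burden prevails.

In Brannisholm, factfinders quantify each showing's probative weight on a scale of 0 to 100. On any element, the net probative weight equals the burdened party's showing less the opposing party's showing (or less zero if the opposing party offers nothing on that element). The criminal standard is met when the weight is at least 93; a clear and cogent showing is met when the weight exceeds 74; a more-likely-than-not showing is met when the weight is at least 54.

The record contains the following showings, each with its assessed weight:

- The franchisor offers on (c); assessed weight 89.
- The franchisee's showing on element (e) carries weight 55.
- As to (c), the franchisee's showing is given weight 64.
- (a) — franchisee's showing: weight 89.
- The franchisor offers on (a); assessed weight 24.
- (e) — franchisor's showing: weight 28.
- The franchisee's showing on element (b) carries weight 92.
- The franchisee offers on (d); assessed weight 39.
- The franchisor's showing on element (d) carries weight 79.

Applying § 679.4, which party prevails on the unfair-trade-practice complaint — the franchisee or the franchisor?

At Stage 1 the franchisee must meet the criminal standard (weight is at least 93): on (a) the weight is 89 less the opposing 24 gives net 65, which does not reach 93, so (a) does not meet the standard; on (b) the weight is 92, which does not reach 93, so (b) does not meet the standard.
  Not every element is met, so the franchisee fails to carry Stage 1.
The analysis ends at Stage 1; the franchisor prevails.

franchisor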